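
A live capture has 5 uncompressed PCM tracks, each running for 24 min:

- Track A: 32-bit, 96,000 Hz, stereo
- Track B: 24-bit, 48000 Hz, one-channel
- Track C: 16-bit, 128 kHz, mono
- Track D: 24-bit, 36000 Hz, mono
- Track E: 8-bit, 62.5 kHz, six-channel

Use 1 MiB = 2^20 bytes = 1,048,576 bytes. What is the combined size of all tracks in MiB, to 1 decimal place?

2267.3 MiB

24 min = 1,440 s.
Track A: 96,000 × 1,440 × 4 × 2 = 1,105,920,000 bytes.
Track B: 48,000 × 1,440 × 3 × 1 = 207,360,000 bytes.
Track C: 128,000 × 1,440 × 2 × 1 = 368,640,000 bytes.
Track D: 36,000 × 1,440 × 3 × 1 = 155,520,000 bytes.
Track E: 62,500 × 1,440 × 1 × 6 = 540,000,000 bytes.
Total = 2,377,440,000 bytes = 2267.3 MiB.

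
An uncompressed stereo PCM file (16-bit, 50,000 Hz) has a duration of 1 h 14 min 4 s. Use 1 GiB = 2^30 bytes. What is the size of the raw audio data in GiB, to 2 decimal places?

Duration = 1 h 14 min 4 s = 4,444 s.
Bytes = 50,000 samples/s × 4,444 s × 2 bytes/sample × 2 ch = 888,800,000 bytes.
888,800,000 / 1,073,741,824 = 0.83 GiB.

0.83 GiB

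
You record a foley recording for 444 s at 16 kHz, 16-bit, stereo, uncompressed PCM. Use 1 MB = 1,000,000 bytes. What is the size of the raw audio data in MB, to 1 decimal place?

28.4 MB

Bytes = 16,000 samples/s × 444 s × 2 bytes/sample × 2 ch = 28,416,000 bytes.
28,416,000 / 1,000,000 = 28.4 MB.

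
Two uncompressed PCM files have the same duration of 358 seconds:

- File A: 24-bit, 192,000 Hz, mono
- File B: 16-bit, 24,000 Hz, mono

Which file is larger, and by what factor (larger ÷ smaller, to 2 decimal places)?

File A: 192,000 × 3 × 1 = 576,000 bytes/s.
File B: 24,000 × 2 × 1 = 48,000 bytes/s.
File A is larger; ratio = 206,208,000 / 17,184,000 = 12.00.

File A, by a factor of 12.00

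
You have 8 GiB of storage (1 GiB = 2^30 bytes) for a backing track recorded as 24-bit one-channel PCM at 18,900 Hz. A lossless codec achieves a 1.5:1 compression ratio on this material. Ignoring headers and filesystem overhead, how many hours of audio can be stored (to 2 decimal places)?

63.12 hours

Uncompressed byte rate = 18,900 × 3 × 1 = 56,700 bytes/s.
After 1.5:1 compression, effective rate ≈ 37800 bytes/s.
Capacity = 8 × 1,073,741,824 = 8,589,934,592 bytes.
8,589,934,592 / effective rate ≈ 227246.95 s → 63.12 hours.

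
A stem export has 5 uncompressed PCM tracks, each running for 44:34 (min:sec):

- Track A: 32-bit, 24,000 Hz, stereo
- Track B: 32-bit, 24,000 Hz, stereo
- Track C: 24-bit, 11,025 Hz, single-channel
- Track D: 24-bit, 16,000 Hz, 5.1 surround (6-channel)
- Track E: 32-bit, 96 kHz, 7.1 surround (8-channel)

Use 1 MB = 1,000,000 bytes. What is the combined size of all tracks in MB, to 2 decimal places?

44:34 (min:sec) = 2,674 s.
Track A: 24,000 × 2,674 × 4 × 2 = 513,408,000 bytes.
Track B: 24,000 × 2,674 × 4 × 2 = 513,408,000 bytes.
Track C: 11,025 × 2,674 × 3 × 1 = 88,442,550 bytes.
Track D: 16,000 × 2,674 × 3 × 6 = 770,112,000 bytes.
Track E: 96,000 × 2,674 × 4 × 8 = 8,214,528,000 bytes.
Total = 10,099,898,550 bytes = 10099.90 MB.

10099.90 MB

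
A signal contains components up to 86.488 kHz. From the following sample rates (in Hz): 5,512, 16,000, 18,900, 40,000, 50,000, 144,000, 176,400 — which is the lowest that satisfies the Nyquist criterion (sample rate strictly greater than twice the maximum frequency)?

Need sample rate > 2 × 86,488 = 172,976 Hz.
Lowest listed rate above 172,976 Hz is 176,400 Hz.

176,400 Hz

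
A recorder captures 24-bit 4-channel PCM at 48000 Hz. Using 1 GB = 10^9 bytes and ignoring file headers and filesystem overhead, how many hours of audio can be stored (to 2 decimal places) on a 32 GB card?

15.43 hours

Uncompressed byte rate = 48,000 × 3 × 4 = 576,000 bytes/s.
Capacity = 32 × 1,000,000,000 = 32,000,000,000 bytes.
32,000,000,000 / 576,000 ≈ 55555.56 s → 15.43 hours.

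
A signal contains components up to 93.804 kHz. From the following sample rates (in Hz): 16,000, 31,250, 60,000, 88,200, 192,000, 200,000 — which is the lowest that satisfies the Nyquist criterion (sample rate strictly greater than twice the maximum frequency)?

Need sample rate > 2 × 93,804 = 187,608 Hz.
Lowest listed rate above 187,608 Hz is 192,000 Hz.

192,000 Hz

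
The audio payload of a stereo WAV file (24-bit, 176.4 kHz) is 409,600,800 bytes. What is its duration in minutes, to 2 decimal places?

Byte rate = 176,400 × 3 × 2 = 1,058,400 bytes/s.
Duration = 409,600,800 / 1,058,400 = 387 s.
387 s / 60 = 6.45 minutes.

6.45 minutes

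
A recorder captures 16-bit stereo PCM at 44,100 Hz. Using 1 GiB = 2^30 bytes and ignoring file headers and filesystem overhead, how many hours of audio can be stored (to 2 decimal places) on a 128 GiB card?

Uncompressed byte rate = 44,100 × 2 × 2 = 176,400 bytes/s.
Capacity = 128 × 1,073,741,824 = 137,438,953,472 bytes.
137,438,953,472 / 176,400 ≈ 779132.39 s → 216.43 hours.

216.43 hours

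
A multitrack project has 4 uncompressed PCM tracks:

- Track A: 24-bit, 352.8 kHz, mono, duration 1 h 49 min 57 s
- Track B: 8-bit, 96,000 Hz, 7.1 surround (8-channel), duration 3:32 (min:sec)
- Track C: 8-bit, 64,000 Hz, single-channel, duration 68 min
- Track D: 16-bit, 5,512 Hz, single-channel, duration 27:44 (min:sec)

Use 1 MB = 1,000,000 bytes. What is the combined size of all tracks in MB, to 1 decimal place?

7424.5 MB

Track A: 1 h 49 min 57 s = 6,597 s; 352,800 × 6,597 × 3 × 1 = 6,982,264,800 bytes.
Track B: 3:32 (min:sec) = 212 s; 96,000 × 212 × 1 × 8 = 162,816,000 bytes.
Track C: 68 min = 4,080 s; 64,000 × 4,080 × 1 × 1 = 261,120,000 bytes.
Track D: 27:44 (min:sec) = 1,664 s; 5,512 × 1,664 × 2 × 1 = 18,343,936 bytes.
Total = 7,424,544,736 bytes = 7424.5 MB.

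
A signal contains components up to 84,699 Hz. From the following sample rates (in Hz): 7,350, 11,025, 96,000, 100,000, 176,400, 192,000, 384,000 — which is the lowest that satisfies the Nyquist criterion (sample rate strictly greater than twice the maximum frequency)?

Need sample rate > 2 × 84,699 = 169,398 Hz.
Lowest listed rate above 169,398 Hz is 176,400 Hz.

176,400 Hz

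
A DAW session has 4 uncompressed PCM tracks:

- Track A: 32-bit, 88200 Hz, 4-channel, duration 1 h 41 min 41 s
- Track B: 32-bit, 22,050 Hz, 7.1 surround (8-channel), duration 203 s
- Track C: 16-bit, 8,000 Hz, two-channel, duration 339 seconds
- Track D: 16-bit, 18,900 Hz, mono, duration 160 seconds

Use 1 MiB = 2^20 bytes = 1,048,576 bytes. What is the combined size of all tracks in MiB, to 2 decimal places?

8363.59 MiB

Track A: 1 h 41 min 41 s = 6,101 s; 88,200 × 6,101 × 4 × 4 = 8,609,731,200 bytes.
Track B: 22,050 × 203 × 4 × 8 = 143,236,800 bytes.
Track C: 8,000 × 339 × 2 × 2 = 10,848,000 bytes.
Track D: 18,900 × 160 × 2 × 1 = 6,048,000 bytes.
Total = 8,769,864,000 bytes = 8363.59 MiB.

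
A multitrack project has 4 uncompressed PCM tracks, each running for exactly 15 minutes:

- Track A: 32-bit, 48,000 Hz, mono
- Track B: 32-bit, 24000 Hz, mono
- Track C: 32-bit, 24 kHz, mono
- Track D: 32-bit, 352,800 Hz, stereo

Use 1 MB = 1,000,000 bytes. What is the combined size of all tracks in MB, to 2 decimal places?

exactly 15 minutes = 900 s.
Track A: 48,000 × 900 × 4 × 1 = 172,800,000 bytes.
Track B: 24,000 × 900 × 4 × 1 = 86,400,000 bytes.
Track C: 24,000 × 900 × 4 × 1 = 86,400,000 bytes.
Track D: 352,800 × 900 × 4 × 2 = 2,540,160,000 bytes.
Total = 2,885,760,000 bytes = 2885.76 MB.

2885.76 MB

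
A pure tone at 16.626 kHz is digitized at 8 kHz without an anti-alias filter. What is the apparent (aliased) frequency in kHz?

0.626 kHz

Nyquist = 8,000/2 = 4,000 Hz; 16,626 Hz exceeds it.
Alias = |16,626 − 2×8,000| = |16,626 − 16,000| = 626 Hz = 0.626 kHz.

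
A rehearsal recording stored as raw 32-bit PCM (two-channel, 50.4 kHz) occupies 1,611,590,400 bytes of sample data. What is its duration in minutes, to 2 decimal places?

66.62 minutes

Byte rate = 50,400 × 4 × 2 = 403,200 bytes/s.
Duration = 1,611,590,400 / 403,200 = 3,997 s.
3,997 s / 60 = 66.62 minutes.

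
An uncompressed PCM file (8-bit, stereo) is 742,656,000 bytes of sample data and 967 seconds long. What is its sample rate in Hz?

Bytes = sample_rate × seconds × bytes_per_sample × channels.
sample_rate = 742,656,000 / (967 × 1 × 2) = 742,656,000 / 1,934 = 384,000 Hz.

384,000 Hz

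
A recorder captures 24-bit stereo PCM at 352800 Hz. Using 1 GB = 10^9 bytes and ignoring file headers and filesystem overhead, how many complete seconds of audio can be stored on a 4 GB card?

1,889 seconds

Uncompressed byte rate = 352,800 × 3 × 2 = 2,116,800 bytes/s.
Capacity = 4 × 1,000,000,000 = 4,000,000,000 bytes.
4,000,000,000 / 2,116,800 ≈ 1889.64 s → 1,889 seconds.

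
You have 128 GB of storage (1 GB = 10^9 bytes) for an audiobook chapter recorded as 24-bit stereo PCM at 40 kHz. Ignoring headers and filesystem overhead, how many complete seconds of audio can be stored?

533,333 seconds

Uncompressed byte rate = 40,000 × 3 × 2 = 240,000 bytes/s.
Capacity = 128 × 1,000,000,000 = 128,000,000,000 bytes.
128,000,000,000 / 240,000 ≈ 533333.33 s → 533,333 seconds.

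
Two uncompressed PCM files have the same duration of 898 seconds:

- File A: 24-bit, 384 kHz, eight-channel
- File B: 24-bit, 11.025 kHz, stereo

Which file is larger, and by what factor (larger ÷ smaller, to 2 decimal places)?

File A: 384,000 × 3 × 8 = 9,216,000 bytes/s.
File B: 11,025 × 3 × 2 = 66,150 bytes/s.
File A is larger; ratio = 8,275,968,000 / 59,402,700 = 139.32.

File A, by a factor of 139.32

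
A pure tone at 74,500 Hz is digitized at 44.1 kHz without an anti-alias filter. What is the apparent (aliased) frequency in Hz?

13,700 Hz

Nyquist = 44,100/2 = 22,050 Hz; 74,500 Hz exceeds it.
Alias = |74,500 − 2×44,100| = |74,500 − 88,200| = 13,700 Hz.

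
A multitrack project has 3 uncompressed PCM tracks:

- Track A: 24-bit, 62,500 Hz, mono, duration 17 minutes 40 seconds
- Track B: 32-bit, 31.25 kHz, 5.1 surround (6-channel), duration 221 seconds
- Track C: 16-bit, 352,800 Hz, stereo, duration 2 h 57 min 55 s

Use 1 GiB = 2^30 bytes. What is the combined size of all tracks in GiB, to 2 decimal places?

Track A: 17 minutes 40 seconds = 1,060 s; 62,500 × 1,060 × 3 × 1 = 198,750,000 bytes.
Track B: 31,250 × 221 × 4 × 6 = 165,750,000 bytes.
Track C: 2 h 57 min 55 s = 10,675 s; 352,800 × 10,675 × 2 × 2 = 15,064,560,000 bytes.
Total = 15,429,060,000 bytes = 14.37 GiB.

14.37 GiB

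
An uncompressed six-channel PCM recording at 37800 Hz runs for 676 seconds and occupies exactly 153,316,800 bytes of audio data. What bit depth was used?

Bytes per sample = 153,316,800 / (37,800 × 676 × 6) = 153,316,800 / 153,316,800 = 1.
Bit depth = 1 × 8 = 8 bits.

8 bits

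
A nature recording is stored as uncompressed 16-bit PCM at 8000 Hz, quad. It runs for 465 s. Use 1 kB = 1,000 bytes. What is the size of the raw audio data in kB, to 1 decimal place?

29760.0 kB

Bytes = 8,000 samples/s × 465 s × 2 bytes/sample × 4 ch = 29,760,000 bytes.
29,760,000 / 1,000 = 29760.0 kB.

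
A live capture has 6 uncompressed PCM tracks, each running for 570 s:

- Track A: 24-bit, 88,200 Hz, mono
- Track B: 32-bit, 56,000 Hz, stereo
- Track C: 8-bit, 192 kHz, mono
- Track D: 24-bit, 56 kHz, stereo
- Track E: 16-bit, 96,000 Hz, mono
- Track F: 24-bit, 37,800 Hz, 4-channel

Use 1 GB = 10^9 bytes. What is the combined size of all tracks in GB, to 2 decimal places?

1.08 GB

Track A: 88,200 × 570 × 3 × 1 = 150,822,000 bytes.
Track B: 56,000 × 570 × 4 × 2 = 255,360,000 bytes.
Track C: 192,000 × 570 × 1 × 1 = 109,440,000 bytes.
Track D: 56,000 × 570 × 3 × 2 = 191,520,000 bytes.
Track E: 96,000 × 570 × 2 × 1 = 109,440,000 bytes.
Track F: 37,800 × 570 × 3 × 4 = 258,552,000 bytes.
Total = 1,075,134,000 bytes = 1.08 GB.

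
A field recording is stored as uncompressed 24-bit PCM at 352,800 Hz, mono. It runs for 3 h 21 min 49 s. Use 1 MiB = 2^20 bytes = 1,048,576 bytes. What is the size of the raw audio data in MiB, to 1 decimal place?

Duration = 3 h 21 min 49 s = 12,109 s.
Bytes = 352,800 samples/s × 12,109 s × 3 bytes/sample × 1 ch = 12,816,165,600 bytes.
12,816,165,600 / 1,048,576 = 12222.4 MiB.

12222.4 MiB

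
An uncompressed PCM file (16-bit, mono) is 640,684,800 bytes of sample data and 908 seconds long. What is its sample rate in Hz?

352,800 Hz

Bytes = sample_rate × seconds × bytes_per_sample × channels.
sample_rate = 640,684,800 / (908 × 2 × 1) = 640,684,800 / 1,816 = 352,800 Hz.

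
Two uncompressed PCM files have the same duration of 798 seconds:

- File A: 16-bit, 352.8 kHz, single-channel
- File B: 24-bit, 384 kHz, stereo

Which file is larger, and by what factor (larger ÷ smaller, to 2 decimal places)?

File B, by a factor of 3.27

File A: 352,800 × 2 × 1 = 705,600 bytes/s.
File B: 384,000 × 3 × 2 = 2,304,000 bytes/s.
File B is larger; ratio = 1,838,592,000 / 563,068,800 = 3.27.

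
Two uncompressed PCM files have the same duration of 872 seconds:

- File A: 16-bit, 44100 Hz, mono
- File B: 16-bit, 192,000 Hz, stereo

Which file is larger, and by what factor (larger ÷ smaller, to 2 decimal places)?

File B, by a factor of 8.71

File A: 44,100 × 2 × 1 = 88,200 bytes/s.
File B: 192,000 × 2 × 2 = 768,000 bytes/s.
File B is larger; ratio = 669,696,000 / 76,910,400 = 8.71.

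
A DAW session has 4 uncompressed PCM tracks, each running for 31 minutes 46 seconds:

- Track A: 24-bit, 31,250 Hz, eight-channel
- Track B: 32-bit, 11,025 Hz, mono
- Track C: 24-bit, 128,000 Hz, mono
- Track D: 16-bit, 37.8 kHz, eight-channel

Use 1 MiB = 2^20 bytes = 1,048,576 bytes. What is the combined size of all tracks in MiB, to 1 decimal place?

3240.8 MiB

31 minutes 46 seconds = 1,906 s.
Track A: 31,250 × 1,906 × 3 × 8 = 1,429,500,000 bytes.
Track B: 11,025 × 1,906 × 4 × 1 = 84,054,600 bytes.
Track C: 128,000 × 1,906 × 3 × 1 = 731,904,000 bytes.
Track D: 37,800 × 1,906 × 2 × 8 = 1,152,748,800 bytes.
Total = 3,398,207,400 bytes = 3240.8 MiB.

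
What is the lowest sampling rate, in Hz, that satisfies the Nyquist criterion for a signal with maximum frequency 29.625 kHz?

59,250 Hz

Minimum sample rate = 2 × 29,625 Hz = 59,250 Hz.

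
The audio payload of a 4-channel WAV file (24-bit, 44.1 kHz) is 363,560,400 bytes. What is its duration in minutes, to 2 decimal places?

Byte rate = 44,100 × 3 × 4 = 529,200 bytes/s.
Duration = 363,560,400 / 529,200 = 687 s.
687 s / 60 = 11.45 minutes.

11.45 minutes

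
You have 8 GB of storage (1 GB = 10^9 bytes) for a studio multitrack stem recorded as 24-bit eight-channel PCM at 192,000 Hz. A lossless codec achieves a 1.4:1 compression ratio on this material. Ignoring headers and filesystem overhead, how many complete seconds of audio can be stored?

2,430 seconds

Uncompressed byte rate = 192,000 × 3 × 8 = 4,608,000 bytes/s.
After 1.4:1 compression, effective rate ≈ 3291428.57 bytes/s.
Capacity = 8 × 1,000,000,000 = 8,000,000,000 bytes.
8,000,000,000 / effective rate ≈ 2430.56 s → 2,430 seconds.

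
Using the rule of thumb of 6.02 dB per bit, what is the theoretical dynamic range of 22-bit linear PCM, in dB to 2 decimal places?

22 × 6.02 = 132.44 dB.

132.44 dB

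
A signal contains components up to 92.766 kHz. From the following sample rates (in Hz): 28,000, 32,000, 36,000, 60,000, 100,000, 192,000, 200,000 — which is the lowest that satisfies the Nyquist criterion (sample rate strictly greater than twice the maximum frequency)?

Need sample rate > 2 × 92,766 = 185,532 Hz.
Lowest listed rate above 185,532 Hz is 192,000 Hz.

192,000 Hz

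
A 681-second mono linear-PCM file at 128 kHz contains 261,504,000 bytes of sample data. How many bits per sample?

24 bits

Bytes per sample = 261,504,000 / (128,000 × 681 × 1) = 261,504,000 / 87,168,000 = 3.
Bit depth = 3 × 8 = 24 bits.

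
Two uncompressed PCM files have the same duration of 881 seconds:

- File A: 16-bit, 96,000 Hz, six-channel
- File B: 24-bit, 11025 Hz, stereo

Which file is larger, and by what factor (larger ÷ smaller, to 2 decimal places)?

File A: 96,000 × 2 × 6 = 1,152,000 bytes/s.
File B: 11,025 × 3 × 2 = 66,150 bytes/s.
File A is larger; ratio = 1,014,912,000 / 58,278,150 = 17.41.

File A, by a factor of 17.41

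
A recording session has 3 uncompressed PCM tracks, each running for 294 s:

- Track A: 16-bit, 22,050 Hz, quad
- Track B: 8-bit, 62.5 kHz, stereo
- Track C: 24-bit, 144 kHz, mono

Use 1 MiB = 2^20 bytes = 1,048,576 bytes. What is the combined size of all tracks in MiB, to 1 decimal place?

205.6 MiB

Track A: 22,050 × 294 × 2 × 4 = 51,861,600 bytes.
Track B: 62,500 × 294 × 1 × 2 = 36,750,000 bytes.
Track C: 144,000 × 294 × 3 × 1 = 127,008,000 bytes.
Total = 215,619,600 bytes = 205.6 MiB.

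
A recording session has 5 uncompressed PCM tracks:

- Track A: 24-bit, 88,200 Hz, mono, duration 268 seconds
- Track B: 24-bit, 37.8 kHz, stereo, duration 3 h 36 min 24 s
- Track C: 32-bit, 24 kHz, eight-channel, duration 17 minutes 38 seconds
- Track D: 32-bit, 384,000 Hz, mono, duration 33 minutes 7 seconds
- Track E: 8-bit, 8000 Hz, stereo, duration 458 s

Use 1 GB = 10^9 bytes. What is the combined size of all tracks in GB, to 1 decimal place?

6.9 GB

Track A: 88,200 × 268 × 3 × 1 = 70,912,800 bytes.
Track B: 3 h 36 min 24 s = 12,984 s; 37,800 × 12,984 × 3 × 2 = 2,944,771,200 bytes.
Track C: 17 minutes 38 seconds = 1,058 s; 24,000 × 1,058 × 4 × 8 = 812,544,000 bytes.
Track D: 33 minutes 7 seconds = 1,987 s; 384,000 × 1,987 × 4 × 1 = 3,052,032,000 bytes.
Track E: 8,000 × 458 × 1 × 2 = 7,328,000 bytes.
Total = 6,887,588,000 bytes = 6.9 GB.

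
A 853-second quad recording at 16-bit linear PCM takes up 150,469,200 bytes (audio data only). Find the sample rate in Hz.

22,050 Hz

Bytes = sample_rate × seconds × bytes_per_sample × channels.
sample_rate = 150,469,200 / (853 × 2 × 4) = 150,469,200 / 6,824 = 22,050 Hz.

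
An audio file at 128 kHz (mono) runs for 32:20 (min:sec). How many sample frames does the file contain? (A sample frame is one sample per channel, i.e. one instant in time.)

32:20 (min:sec) = 1,940 s.
128,000 samples/s × 1,940 s = 248,320,000 frames.

248,320,000 sample frames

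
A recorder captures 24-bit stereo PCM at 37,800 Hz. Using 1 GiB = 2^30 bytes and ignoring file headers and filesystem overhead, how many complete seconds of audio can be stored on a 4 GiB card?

18,937 seconds

Uncompressed byte rate = 37,800 × 3 × 2 = 226,800 bytes/s.
Capacity = 4 × 1,073,741,824 = 4,294,967,296 bytes.
4,294,967,296 / 226,800 ≈ 18937.25 s → 18,937 seconds.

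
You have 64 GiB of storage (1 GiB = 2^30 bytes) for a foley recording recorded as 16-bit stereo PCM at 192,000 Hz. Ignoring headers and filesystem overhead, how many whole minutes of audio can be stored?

Uncompressed byte rate = 192,000 × 2 × 2 = 768,000 bytes/s.
Capacity = 64 × 1,073,741,824 = 68,719,476,736 bytes.
68,719,476,736 / 768,000 ≈ 89478.49 s → 1,491 minutes.

1,491 minutes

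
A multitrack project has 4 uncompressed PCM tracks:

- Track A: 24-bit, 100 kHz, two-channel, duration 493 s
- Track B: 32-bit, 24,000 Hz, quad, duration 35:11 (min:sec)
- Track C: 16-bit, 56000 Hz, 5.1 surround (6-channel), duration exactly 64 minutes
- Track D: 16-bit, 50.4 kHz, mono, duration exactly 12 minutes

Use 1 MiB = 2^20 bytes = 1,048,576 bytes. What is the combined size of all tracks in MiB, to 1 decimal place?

Track A: 100,000 × 493 × 3 × 2 = 295,800,000 bytes.
Track B: 35:11 (min:sec) = 2,111 s; 24,000 × 2,111 × 4 × 4 = 810,624,000 bytes.
Track C: exactly 64 minutes = 3,840 s; 56,000 × 3,840 × 2 × 6 = 2,580,480,000 bytes.
Track D: exactly 12 minutes = 720 s; 50,400 × 720 × 2 × 1 = 72,576,000 bytes.
Total = 3,759,480,000 bytes = 3585.3 MiB.

3585.3 MiB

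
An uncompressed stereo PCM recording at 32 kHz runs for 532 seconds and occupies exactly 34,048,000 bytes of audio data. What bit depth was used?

8 bits

Bytes per sample = 34,048,000 / (32,000 × 532 × 2) = 34,048,000 / 34,048,000 = 1.
Bit depth = 1 × 8 = 8 bits.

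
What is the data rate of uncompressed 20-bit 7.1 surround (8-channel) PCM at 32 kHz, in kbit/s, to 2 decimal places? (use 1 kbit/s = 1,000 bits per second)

Bit rate = 32,000 × 20 × 8 = 5,120,000 bits/s.
= 5120.00 kbit/s.

5120.00 kbit/s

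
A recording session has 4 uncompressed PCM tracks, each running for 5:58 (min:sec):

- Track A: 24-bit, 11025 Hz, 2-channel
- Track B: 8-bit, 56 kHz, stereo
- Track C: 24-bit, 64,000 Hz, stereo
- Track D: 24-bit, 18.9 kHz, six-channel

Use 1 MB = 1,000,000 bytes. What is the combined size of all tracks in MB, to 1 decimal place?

5:58 (min:sec) = 358 s.
Track A: 11,025 × 358 × 3 × 2 = 23,681,700 bytes.
Track B: 56,000 × 358 × 1 × 2 = 40,096,000 bytes.
Track C: 64,000 × 358 × 3 × 2 = 137,472,000 bytes.
Track D: 18,900 × 358 × 3 × 6 = 121,791,600 bytes.
Total = 323,041,300 bytes = 323.0 MB.

323.0 MB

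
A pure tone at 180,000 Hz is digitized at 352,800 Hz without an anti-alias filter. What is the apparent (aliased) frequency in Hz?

Nyquist = 352,800/2 = 176,400 Hz; 180,000 Hz exceeds it.
Alias = |180,000 − 1×352,800| = |180,000 − 352,800| = 172,800 Hz.

172,800 Hz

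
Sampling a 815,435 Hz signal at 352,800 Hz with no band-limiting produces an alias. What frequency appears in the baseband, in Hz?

109,835 Hz

Nyquist = 352,800/2 = 176,400 Hz; 815,435 Hz exceeds it.
Alias = |815,435 − 2×352,800| = |815,435 − 705,600| = 109,835 Hz.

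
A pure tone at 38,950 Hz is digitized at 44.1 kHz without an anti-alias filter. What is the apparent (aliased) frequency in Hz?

Nyquist = 44,100/2 = 22,050 Hz; 38,950 Hz exceeds it.
Alias = |38,950 − 1×44,100| = |38,950 − 44,100| = 5,150 Hz.

5,150 Hz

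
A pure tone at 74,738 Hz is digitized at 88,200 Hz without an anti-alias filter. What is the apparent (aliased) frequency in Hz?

Nyquist = 88,200/2 = 44,100 Hz; 74,738 Hz exceeds it.
Alias = |74,738 − 1×88,200| = |74,738 − 88,200| = 13,462 Hz.

13,462 Hz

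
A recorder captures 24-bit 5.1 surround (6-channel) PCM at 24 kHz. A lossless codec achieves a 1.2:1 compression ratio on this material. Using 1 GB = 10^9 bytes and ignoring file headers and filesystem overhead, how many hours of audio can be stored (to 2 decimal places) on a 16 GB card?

Uncompressed byte rate = 24,000 × 3 × 6 = 432,000 bytes/s.
After 1.2:1 compression, effective rate ≈ 360000 bytes/s.
Capacity = 16 × 1,000,000,000 = 16,000,000,000 bytes.
16,000,000,000 / effective rate ≈ 44444.44 s → 12.35 hours.

12.35 hours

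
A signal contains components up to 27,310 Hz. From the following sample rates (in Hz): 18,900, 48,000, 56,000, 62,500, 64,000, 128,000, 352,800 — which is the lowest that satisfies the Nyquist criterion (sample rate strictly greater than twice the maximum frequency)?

56,000 Hz

Need sample rate > 2 × 27,310 = 54,620 Hz.
Lowest listed rate above 54,620 Hz is 56,000 Hz.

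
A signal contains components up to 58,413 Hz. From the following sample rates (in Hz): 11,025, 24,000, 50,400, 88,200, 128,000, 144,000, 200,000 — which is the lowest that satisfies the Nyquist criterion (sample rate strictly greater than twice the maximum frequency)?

Need sample rate > 2 × 58,413 = 116,826 Hz.
Lowest listed rate above 116,826 Hz is 128,000 Hz.

128,000 Hz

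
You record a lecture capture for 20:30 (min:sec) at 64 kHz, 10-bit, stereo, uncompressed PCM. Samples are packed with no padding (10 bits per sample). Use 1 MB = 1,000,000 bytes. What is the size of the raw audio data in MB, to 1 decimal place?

Duration = 20:30 (min:sec) = 1,230 s.
Bits = 64,000 × 1,230 × 10 × 2 = 1,574,400,000 bits = 196,800,000 bytes.
196,800,000 / 1,000,000 = 196.8 MB.

196.8 MB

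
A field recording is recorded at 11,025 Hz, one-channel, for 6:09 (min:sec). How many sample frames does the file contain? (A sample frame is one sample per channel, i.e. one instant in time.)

4,068,225 sample frames

6:09 (min:sec) = 369 s.
11,025 samples/s × 369 s = 4,068,225 frames.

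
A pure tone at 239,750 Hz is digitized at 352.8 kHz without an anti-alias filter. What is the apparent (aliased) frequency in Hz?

113,050 Hz

Nyquist = 352,800/2 = 176,400 Hz; 239,750 Hz exceeds it.
Alias = |239,750 − 1×352,800| = |239,750 − 352,800| = 113,050 Hz.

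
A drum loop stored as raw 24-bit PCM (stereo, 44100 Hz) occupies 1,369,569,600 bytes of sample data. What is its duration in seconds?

5,176 seconds

Byte rate = 44,100 × 3 × 2 = 264,600 bytes/s.
Duration = 1,369,569,600 / 264,600 = 5,176 s.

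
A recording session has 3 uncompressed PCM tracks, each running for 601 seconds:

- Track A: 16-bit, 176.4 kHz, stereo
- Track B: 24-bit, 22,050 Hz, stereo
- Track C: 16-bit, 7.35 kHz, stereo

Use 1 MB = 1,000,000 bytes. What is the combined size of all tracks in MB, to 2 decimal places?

521.25 MB

Track A: 176,400 × 601 × 2 × 2 = 424,065,600 bytes.
Track B: 22,050 × 601 × 3 × 2 = 79,512,300 bytes.
Track C: 7,350 × 601 × 2 × 2 = 17,669,400 bytes.
Total = 521,247,300 bytes = 521.25 MB.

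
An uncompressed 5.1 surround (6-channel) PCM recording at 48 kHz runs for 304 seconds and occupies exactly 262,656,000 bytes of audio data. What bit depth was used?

24 bits

Bytes per sample = 262,656,000 / (48,000 × 304 × 6) = 262,656,000 / 87,552,000 = 3.
Bit depth = 3 × 8 = 24 bits.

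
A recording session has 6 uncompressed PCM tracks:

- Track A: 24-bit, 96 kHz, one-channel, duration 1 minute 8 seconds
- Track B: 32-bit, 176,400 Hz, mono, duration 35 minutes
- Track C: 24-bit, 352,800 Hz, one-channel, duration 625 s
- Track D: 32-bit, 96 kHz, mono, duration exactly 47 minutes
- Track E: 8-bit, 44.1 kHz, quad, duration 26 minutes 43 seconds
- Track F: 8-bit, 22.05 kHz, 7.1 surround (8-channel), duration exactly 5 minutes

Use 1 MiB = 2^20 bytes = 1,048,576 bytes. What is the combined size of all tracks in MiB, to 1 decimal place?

3415.5 MiB

Track A: 1 minute 8 seconds = 68 s; 96,000 × 68 × 3 × 1 = 19,584,000 bytes.
Track B: 35 minutes = 2,100 s; 176,400 × 2,100 × 4 × 1 = 1,481,760,000 bytes.
Track C: 352,800 × 625 × 3 × 1 = 661,500,000 bytes.
Track D: exactly 47 minutes = 2,820 s; 96,000 × 2,820 × 4 × 1 = 1,082,880,000 bytes.
Track E: 26 minutes 43 seconds = 1,603 s; 44,100 × 1,603 × 1 × 4 = 282,769,200 bytes.
Track F: exactly 5 minutes = 300 s; 22,050 × 300 × 1 × 8 = 52,920,000 bytes.
Total = 3,581,413,200 bytes = 3415.5 MiB.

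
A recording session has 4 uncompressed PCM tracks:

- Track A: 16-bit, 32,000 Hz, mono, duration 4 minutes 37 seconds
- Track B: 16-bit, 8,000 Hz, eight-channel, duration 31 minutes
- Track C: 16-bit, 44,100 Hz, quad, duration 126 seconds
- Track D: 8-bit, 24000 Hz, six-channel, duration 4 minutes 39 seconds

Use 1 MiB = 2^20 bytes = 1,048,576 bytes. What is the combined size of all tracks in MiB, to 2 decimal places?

324.67 MiB

Track A: 4 minutes 37 seconds = 277 s; 32,000 × 277 × 2 × 1 = 17,728,000 bytes.
Track B: 31 minutes = 1,860 s; 8,000 × 1,860 × 2 × 8 = 238,080,000 bytes.
Track C: 44,100 × 126 × 2 × 4 = 44,452,800 bytes.
Track D: 4 minutes 39 seconds = 279 s; 24,000 × 279 × 1 × 6 = 40,176,000 bytes.
Total = 340,436,800 bytes = 324.67 MiB.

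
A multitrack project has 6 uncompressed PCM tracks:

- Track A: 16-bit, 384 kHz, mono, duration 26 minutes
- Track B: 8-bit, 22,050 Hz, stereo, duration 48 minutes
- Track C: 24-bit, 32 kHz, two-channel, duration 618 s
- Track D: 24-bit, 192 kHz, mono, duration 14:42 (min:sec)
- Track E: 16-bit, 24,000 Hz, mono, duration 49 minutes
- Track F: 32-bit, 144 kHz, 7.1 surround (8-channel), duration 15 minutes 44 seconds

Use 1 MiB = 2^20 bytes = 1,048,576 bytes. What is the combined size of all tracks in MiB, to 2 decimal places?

6144.38 MiB

Track A: 26 minutes = 1,560 s; 384,000 × 1,560 × 2 × 1 = 1,198,080,000 bytes.
Track B: 48 minutes = 2,880 s; 22,050 × 2,880 × 1 × 2 = 127,008,000 bytes.
Track C: 32,000 × 618 × 3 × 2 = 118,656,000 bytes.
Track D: 14:42 (min:sec) = 882 s; 192,000 × 882 × 3 × 1 = 508,032,000 bytes.
Track E: 49 minutes = 2,940 s; 24,000 × 2,940 × 2 × 1 = 141,120,000 bytes.
Track F: 15 minutes 44 seconds = 944 s; 144,000 × 944 × 4 × 8 = 4,349,952,000 bytes.
Total = 6,442,848,000 bytes = 6144.38 MiB.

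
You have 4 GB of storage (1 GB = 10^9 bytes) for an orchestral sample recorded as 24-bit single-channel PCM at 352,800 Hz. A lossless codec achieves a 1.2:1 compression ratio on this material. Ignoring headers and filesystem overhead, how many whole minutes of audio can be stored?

75 minutes

Uncompressed byte rate = 352,800 × 3 × 1 = 1,058,400 bytes/s.
After 1.2:1 compression, effective rate ≈ 882000 bytes/s.
Capacity = 4 × 1,000,000,000 = 4,000,000,000 bytes.
4,000,000,000 / effective rate ≈ 4535.15 s → 75 minutes.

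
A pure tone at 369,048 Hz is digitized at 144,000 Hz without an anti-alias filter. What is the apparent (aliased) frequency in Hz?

Nyquist = 144,000/2 = 72,000 Hz; 369,048 Hz exceeds it.
Alias = |369,048 − 3×144,000| = |369,048 − 432,000| = 62,952 Hz.

62,952 Hz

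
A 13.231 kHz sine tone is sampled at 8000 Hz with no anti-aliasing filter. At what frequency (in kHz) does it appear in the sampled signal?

2.769 kHz

Nyquist = 8,000/2 = 4,000 Hz; 13,231 Hz exceeds it.
Alias = |13,231 − 2×8,000| = |13,231 − 16,000| = 2,769 Hz = 2.769 kHz.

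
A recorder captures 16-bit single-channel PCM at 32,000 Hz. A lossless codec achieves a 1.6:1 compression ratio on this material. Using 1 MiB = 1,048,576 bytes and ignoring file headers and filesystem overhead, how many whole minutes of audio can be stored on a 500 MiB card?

218 minutes

Uncompressed byte rate = 32,000 × 2 × 1 = 64,000 bytes/s.
After 1.6:1 compression, effective rate ≈ 40000 bytes/s.
Capacity = 500 × 1,048,576 = 524,288,000 bytes.
524,288,000 / effective rate ≈ 13107.2 s → 218 minutes.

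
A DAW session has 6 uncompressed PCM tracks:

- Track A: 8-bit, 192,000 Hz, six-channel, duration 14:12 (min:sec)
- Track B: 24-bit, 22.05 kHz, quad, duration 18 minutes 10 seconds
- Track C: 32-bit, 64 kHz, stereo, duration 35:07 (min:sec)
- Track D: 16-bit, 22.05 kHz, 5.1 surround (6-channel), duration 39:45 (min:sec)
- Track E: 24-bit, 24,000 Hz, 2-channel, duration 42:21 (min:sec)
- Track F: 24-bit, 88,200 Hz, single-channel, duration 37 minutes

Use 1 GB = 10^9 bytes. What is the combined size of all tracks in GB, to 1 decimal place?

3.9 GB

Track A: 14:12 (min:sec) = 852 s; 192,000 × 852 × 1 × 6 = 981,504,000 bytes.
Track B: 18 minutes 10 seconds = 1,090 s; 22,050 × 1,090 × 3 × 4 = 288,414,000 bytes.
Track C: 35:07 (min:sec) = 2,107 s; 64,000 × 2,107 × 4 × 2 = 1,078,784,000 bytes.
Track D: 39:45 (min:sec) = 2,385 s; 22,050 × 2,385 × 2 × 6 = 631,071,000 bytes.
Track E: 42:21 (min:sec) = 2,541 s; 24,000 × 2,541 × 3 × 2 = 365,904,000 bytes.
Track F: 37 minutes = 2,220 s; 88,200 × 2,220 × 3 × 1 = 587,412,000 bytes.
Total = 3,933,089,000 bytes = 3.9 GB.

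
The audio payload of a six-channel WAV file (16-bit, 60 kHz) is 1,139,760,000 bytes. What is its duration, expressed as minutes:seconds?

26:23

Byte rate = 60,000 × 2 × 6 = 720,000 bytes/s.
Duration = 1,139,760,000 / 720,000 = 1,583 s.
1,583 s = 26:23.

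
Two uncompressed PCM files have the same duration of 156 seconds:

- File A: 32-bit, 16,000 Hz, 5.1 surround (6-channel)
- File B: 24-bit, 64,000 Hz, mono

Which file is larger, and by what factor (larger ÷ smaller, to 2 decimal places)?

File A, by a factor of 2.00

File A: 16,000 × 4 × 6 = 384,000 bytes/s.
File B: 64,000 × 3 × 1 = 192,000 bytes/s.
File A is larger; ratio = 59,904,000 / 29,952,000 = 2.00.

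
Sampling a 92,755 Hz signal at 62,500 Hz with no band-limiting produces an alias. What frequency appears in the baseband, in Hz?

Nyquist = 62,500/2 = 31,250 Hz; 92,755 Hz exceeds it.
Alias = |92,755 − 1×62,500| = |92,755 − 62,500| = 30,255 Hz.

30,255 Hz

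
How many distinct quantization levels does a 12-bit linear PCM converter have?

4,096 levels

2^12 = 4,096.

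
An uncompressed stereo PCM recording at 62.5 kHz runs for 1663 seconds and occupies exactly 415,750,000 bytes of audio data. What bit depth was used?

16 bits

Bytes per sample = 415,750,000 / (62,500 × 1,663 × 2) = 415,750,000 / 207,875,000 = 2.
Bit depth = 2 × 8 = 16 bits.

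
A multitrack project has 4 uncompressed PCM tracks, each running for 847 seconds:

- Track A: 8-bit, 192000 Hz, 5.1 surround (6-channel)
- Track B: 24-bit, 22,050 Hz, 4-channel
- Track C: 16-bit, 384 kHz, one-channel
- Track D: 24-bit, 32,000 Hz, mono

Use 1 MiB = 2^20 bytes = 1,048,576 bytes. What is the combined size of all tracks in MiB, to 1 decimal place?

1842.2 MiB

Track A: 192,000 × 847 × 1 × 6 = 975,744,000 bytes.
Track B: 22,050 × 847 × 3 × 4 = 224,116,200 bytes.
Track C: 384,000 × 847 × 2 × 1 = 650,496,000 bytes.
Track D: 32,000 × 847 × 3 × 1 = 81,312,000 bytes.
Total = 1,931,668,200 bytes = 1842.2 MiB.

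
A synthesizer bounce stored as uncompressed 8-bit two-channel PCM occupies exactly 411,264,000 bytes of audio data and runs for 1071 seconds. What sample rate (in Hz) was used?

Bytes = sample_rate × seconds × bytes_per_sample × channels.
sample_rate = 411,264,000 / (1,071 × 1 × 2) = 411,264,000 / 2,142 = 192,000 Hz.

192,000 Hz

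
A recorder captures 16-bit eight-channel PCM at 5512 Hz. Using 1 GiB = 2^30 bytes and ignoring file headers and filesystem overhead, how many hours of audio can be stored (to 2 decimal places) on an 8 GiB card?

27.06 hours

Uncompressed byte rate = 5,512 × 2 × 8 = 88,192 bytes/s.
Capacity = 8 × 1,073,741,824 = 8,589,934,592 bytes.
8,589,934,592 / 88,192 ≈ 97400.38 s → 27.06 hours.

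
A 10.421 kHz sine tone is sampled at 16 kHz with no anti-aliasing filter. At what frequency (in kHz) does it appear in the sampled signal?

5.579 kHz

Nyquist = 16,000/2 = 8,000 Hz; 10,421 Hz exceeds it.
Alias = |10,421 − 1×16,000| = |10,421 − 16,000| = 5,579 Hz = 5.579 kHz.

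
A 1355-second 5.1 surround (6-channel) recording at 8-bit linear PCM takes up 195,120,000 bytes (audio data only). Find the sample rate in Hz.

24,000 Hz

Bytes = sample_rate × seconds × bytes_per_sample × channels.
sample_rate = 195,120,000 / (1,355 × 1 × 6) = 195,120,000 / 8,130 = 24,000 Hz.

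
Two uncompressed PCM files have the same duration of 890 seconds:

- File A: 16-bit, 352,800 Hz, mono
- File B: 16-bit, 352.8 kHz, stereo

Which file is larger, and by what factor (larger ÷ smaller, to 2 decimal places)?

File B, by a factor of 2.00

File A: 352,800 × 2 × 1 = 705,600 bytes/s.
File B: 352,800 × 2 × 2 = 1,411,200 bytes/s.
File B is larger; ratio = 1,255,968,000 / 627,984,000 = 2.00.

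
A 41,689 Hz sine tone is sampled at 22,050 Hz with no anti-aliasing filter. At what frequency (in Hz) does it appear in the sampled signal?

2,411 Hz

Nyquist = 22,050/2 = 11,025 Hz; 41,689 Hz exceeds it.
Alias = |41,689 − 2×22,050| = |41,689 − 44,100| = 2,411 Hz.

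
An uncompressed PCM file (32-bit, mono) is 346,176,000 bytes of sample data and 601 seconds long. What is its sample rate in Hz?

Bytes = sample_rate × seconds × bytes_per_sample × channels.
sample_rate = 346,176,000 / (601 × 4 × 1) = 346,176,000 / 2,404 = 144,000 Hz.

144,000 Hz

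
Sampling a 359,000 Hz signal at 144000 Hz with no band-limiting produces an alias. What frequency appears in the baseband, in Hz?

71,000 Hz

Nyquist = 144,000/2 = 72,000 Hz; 359,000 Hz exceeds it.
Alias = |359,000 − 2×144,000| = |359,000 − 288,000| = 71,000 Hz.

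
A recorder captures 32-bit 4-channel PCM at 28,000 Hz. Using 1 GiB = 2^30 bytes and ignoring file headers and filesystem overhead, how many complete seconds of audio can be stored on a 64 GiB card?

153,391 seconds

Uncompressed byte rate = 28,000 × 4 × 4 = 448,000 bytes/s.
Capacity = 64 × 1,073,741,824 = 68,719,476,736 bytes.
68,719,476,736 / 448,000 ≈ 153391.69 s → 153,391 seconds.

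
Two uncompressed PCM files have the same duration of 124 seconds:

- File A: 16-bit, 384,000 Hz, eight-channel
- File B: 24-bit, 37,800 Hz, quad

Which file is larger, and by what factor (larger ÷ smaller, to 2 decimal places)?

File A: 384,000 × 2 × 8 = 6,144,000 bytes/s.
File B: 37,800 × 3 × 4 = 453,600 bytes/s.
File A is larger; ratio = 761,856,000 / 56,246,400 = 13.54.

File A, by a factor of 13.54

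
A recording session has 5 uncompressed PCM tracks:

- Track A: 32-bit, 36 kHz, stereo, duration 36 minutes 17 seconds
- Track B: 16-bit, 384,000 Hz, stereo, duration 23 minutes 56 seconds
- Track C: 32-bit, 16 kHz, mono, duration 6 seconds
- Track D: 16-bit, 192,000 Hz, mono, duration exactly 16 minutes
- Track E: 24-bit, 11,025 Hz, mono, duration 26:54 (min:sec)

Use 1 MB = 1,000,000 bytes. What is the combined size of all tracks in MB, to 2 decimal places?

3255.08 MB

Track A: 36 minutes 17 seconds = 2,177 s; 36,000 × 2,177 × 4 × 2 = 626,976,000 bytes.
Track B: 23 minutes 56 seconds = 1,436 s; 384,000 × 1,436 × 2 × 2 = 2,205,696,000 bytes.
Track C: 16,000 × 6 × 4 × 1 = 384,000 bytes.
Track D: exactly 16 minutes = 960 s; 192,000 × 960 × 2 × 1 = 368,640,000 bytes.
Track E: 26:54 (min:sec) = 1,614 s; 11,025 × 1,614 × 3 × 1 = 53,383,050 bytes.
Total = 3,255,079,050 bytes = 3255.08 MB.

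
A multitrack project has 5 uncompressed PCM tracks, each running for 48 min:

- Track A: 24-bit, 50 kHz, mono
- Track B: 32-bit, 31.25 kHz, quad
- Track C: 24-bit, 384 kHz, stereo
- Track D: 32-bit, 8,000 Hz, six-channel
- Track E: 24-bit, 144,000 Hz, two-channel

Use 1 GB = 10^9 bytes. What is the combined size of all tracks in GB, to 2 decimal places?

48 min = 2,880 s.
Track A: 50,000 × 2,880 × 3 × 1 = 432,000,000 bytes.
Track B: 31,250 × 2,880 × 4 × 4 = 1,440,000,000 bytes.
Track C: 384,000 × 2,880 × 3 × 2 = 6,635,520,000 bytes.
Track D: 8,000 × 2,880 × 4 × 6 = 552,960,000 bytes.
Track E: 144,000 × 2,880 × 3 × 2 = 2,488,320,000 bytes.
Total = 11,548,800,000 bytes = 11.55 GB.

11.55 GB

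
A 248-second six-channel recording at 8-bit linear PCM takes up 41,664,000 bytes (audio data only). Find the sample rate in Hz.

28,000 Hz

Bytes = sample_rate × seconds × bytes_per_sample × channels.
sample_rate = 41,664,000 / (248 × 1 × 6) = 41,664,000 / 1,488 = 28,000 Hz.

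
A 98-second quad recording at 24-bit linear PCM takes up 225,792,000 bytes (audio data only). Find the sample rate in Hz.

192,000 Hz

Bytes = sample_rate × seconds × bytes_per_sample × channels.
sample_rate = 225,792,000 / (98 × 3 × 4) = 225,792,000 / 1,176 = 192,000 Hz.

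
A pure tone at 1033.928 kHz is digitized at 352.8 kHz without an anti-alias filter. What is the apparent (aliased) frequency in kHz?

Nyquist = 352,800/2 = 176,400 Hz; 1,033,928 Hz exceeds it.
Alias = |1,033,928 − 3×352,800| = |1,033,928 − 1,058,400| = 24,472 Hz = 24.472 kHz.

24.472 kHz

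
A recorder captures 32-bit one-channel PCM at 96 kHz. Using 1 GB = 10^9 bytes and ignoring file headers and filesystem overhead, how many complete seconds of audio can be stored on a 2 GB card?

5,208 seconds

Uncompressed byte rate = 96,000 × 4 × 1 = 384,000 bytes/s.
Capacity = 2 × 1,000,000,000 = 2,000,000,000 bytes.
2,000,000,000 / 384,000 ≈ 5208.33 s → 5,208 seconds.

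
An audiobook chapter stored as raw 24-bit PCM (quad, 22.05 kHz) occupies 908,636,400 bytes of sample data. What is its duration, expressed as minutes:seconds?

57:14

Byte rate = 22,050 × 3 × 4 = 264,600 bytes/s.
Duration = 908,636,400 / 264,600 = 3,434 s.
3,434 s = 57:14.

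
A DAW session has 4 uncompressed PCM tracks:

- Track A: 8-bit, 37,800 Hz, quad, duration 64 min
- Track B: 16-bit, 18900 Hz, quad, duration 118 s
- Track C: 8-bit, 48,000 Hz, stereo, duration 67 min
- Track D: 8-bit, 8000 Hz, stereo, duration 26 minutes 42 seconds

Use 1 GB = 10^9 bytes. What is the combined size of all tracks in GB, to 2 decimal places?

Track A: 64 min = 3,840 s; 37,800 × 3,840 × 1 × 4 = 580,608,000 bytes.
Track B: 18,900 × 118 × 2 × 4 = 17,841,600 bytes.
Track C: 67 min = 4,020 s; 48,000 × 4,020 × 1 × 2 = 385,920,000 bytes.
Track D: 26 minutes 42 seconds = 1,602 s; 8,000 × 1,602 × 1 × 2 = 25,632,000 bytes.
Total = 1,010,001,600 bytes = 1.01 GB.

1.01 GB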